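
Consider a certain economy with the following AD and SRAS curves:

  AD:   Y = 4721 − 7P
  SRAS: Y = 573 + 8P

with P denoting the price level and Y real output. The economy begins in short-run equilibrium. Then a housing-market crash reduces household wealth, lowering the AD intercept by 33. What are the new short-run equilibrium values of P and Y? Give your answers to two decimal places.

P = 274.33, Y = 2767.67

This is a negative demand shock: AD shifts left.
New AD: Y = 4688 − 7P.
Set AD = SRAS: 4688 − 7P = 573 + 8P, so 4115 = 15P and P = 274.33.
Substituting into AD, Y = 2767.67.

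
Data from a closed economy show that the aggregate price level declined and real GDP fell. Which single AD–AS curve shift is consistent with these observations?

AD shifted left

P fell and Y fell. An AD shift moves P and Y in the same direction; an SRAS shift moves them in opposite directions.
Here P and Y moved in the same direction, so the AD curve shifted.
Since Y fell, AD shifted left.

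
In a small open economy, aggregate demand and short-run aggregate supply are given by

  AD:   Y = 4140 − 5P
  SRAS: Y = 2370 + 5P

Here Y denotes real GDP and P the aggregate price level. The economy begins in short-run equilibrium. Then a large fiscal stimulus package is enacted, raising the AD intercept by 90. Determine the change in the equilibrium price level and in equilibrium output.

ΔP = +9, ΔY = +45

This is a positive demand shock: AD shifts right.
New AD: Y = 4230 − 5P.
Set AD = SRAS: 4230 − 5P = 2370 + 5P, so 1860 = 10P and P = 186.
Y = 4230 − 5·186 = 3300.
Initially P = 177, Y = 3255, so ΔP = +9 and ΔY = +45.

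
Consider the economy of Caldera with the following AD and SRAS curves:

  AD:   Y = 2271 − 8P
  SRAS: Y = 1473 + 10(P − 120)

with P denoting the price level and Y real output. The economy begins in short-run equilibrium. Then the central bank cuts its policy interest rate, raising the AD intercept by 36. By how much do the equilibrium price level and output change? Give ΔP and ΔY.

This is a positive demand shock: AD shifts right.
New AD: Y = 2307 − 8P.
SRAS can be written Y = 273 + 10P.
Set AD = SRAS: 2307 − 8P = 273 + 10P, so 2034 = 18P and P = 113.
Y = 2307 − 8·113 = 1403.
Initially P = 111, Y = 1383, so ΔP = +2 and ΔY = +20.

ΔP = +2, ΔY = +20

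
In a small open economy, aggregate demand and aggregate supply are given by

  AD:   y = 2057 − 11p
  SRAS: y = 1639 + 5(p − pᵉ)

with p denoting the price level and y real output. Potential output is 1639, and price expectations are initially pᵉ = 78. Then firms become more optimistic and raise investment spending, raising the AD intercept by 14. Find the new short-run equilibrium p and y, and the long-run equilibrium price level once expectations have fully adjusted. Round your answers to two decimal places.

AD shifts right: new AD is y = 2071 − 11p. With pᵉ = 78, SRAS is y = 1249 + 5p.
Short run: 2071 − 11p = 1249 + 5p gives 822 = 16p, so p = 51.38 and y = 2071 − 11p = 1505.88.
y = 1505.88 is below potential 1639; expectations adjust and SRAS shifts right until y = 1639.
Long run: on the new AD curve, 1639 = 2071 − 11p gives p = 39.27.

Short run: p = 51.38, y = 1505.88. Long run: p = 39.27.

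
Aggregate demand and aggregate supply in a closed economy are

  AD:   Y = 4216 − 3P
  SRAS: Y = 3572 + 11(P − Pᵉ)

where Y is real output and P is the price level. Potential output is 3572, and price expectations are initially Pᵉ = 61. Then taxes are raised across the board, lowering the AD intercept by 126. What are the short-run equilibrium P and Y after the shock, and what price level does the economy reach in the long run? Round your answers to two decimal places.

Short run: P = 84.93, Y = 3835.21. Long run: P = 172.67.

AD shifts left: new AD is Y = 4090 − 3P. With Pᵉ = 61, SRAS is Y = 2901 + 11P.
Short run: 4090 − 3P = 2901 + 11P gives 1189 = 14P, so P = 84.93 and Y = 4090 − 3P = 3835.21.
Y = 3835.21 is above potential 3572; expectations adjust and SRAS shifts left until Y = 3572.
Long run: on the new AD curve, 3572 = 4090 − 3P gives P = 172.67.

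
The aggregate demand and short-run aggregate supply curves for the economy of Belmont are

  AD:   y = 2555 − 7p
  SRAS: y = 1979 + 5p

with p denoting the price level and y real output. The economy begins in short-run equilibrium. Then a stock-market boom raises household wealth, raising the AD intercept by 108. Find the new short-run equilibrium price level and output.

p = 57, y = 2264

This is a positive demand shock: AD shifts right.
New AD: y = 2663 − 7p.
Set AD = SRAS: 2663 − 7p = 1979 + 5p, so 684 = 12p and p = 57.
y = 2663 − 7·57 = 2264.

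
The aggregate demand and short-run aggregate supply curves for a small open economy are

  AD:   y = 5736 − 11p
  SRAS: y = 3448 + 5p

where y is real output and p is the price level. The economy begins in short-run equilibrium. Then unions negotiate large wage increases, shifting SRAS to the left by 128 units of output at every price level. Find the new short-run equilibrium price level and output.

This is a negative supply shock: SRAS shifts left.
New SRAS: y = 3320 + 5p.
Set AD = SRAS: 5736 − 11p = 3320 + 5p, so 2416 = 16p and p = 151.
y = 5736 − 11·151 = 4075.

p = 151, y = 4075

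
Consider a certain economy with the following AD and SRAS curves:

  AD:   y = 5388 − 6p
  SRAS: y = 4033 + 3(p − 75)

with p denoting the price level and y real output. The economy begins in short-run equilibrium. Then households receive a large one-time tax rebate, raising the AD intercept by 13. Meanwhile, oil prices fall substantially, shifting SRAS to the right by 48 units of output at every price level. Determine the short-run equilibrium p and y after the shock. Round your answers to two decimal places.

p = 171.67, y = 4371.00

After both shocks: AD is y = 5401 − 6p and SRAS is y = 3856 + 3p.
Setting them equal: 1545 = 9p, so p = 171.67.
Substituting into AD, y = 4371.00.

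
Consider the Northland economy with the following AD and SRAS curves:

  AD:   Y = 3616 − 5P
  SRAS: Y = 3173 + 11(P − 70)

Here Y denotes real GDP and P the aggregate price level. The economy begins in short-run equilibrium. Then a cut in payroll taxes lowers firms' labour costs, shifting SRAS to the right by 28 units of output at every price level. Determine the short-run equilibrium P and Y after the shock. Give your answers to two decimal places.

P = 74.06, Y = 3245.69

This is a positive supply shock: SRAS shifts right.
New SRAS: Y = 2431 + 11P.
Set AD = SRAS: 3616 − 5P = 2431 + 11P, so 1185 = 16P and P = 74.06.
Substituting into AD, Y = 3245.69.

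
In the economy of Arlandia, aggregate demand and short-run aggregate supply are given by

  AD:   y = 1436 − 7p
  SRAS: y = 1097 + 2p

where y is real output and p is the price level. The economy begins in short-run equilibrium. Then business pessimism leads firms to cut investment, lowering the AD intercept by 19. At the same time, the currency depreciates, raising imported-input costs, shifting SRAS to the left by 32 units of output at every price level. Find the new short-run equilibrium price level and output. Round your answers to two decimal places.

After both shocks: AD is y = 1417 − 7p and SRAS is y = 1065 + 2p.
Setting them equal: 352 = 9p, so p = 39.11.
Substituting into AD, y = 1143.22.

p = 39.11, y = 1143.22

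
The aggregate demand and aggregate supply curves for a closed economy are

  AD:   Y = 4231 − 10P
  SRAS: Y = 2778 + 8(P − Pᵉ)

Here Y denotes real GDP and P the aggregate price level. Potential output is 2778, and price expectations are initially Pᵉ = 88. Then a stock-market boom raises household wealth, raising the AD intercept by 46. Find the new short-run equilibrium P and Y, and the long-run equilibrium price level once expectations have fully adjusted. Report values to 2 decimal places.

AD shifts right: new AD is Y = 4277 − 10P. With Pᵉ = 88, SRAS is Y = 2074 + 8P.
Short run: 4277 − 10P = 2074 + 8P gives 2203 = 18P, so P = 122.39 and Y = 4277 − 10P = 3053.11.
Y = 3053.11 is above potential 2778; expectations adjust and SRAS shifts left until Y = 2778.
Long run: on the new AD curve, 2778 = 4277 − 10P gives P = 149.90.

Short run: P = 122.39, Y = 3053.11. Long run: P = 149.90.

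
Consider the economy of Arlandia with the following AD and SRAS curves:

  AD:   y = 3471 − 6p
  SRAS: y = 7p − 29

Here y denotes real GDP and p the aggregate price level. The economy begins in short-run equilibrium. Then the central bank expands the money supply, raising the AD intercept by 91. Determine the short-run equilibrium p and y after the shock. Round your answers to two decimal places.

p = 276.23, y = 1904.62

This is a positive demand shock: AD shifts right.
New AD: y = 3562 − 6p.
Set AD = SRAS: 3562 − 6p = 7p − 29, so 3591 = 13p and p = 276.23.
Substituting into AD, y = 1904.62.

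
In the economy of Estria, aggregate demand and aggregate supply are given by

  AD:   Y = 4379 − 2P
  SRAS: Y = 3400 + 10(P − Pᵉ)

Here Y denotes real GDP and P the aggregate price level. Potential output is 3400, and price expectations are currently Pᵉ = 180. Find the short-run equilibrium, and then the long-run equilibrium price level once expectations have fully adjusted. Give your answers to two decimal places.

Short run: with Pᵉ = 180, SRAS is Y = 1600 + 10P. Setting AD = SRAS gives 2779 = 12P, so P = 231.58 and Y = 4379 − 2P = 3915.83.
Output 3915.83 is above potential 3400, so over time expected prices rise and SRAS shifts left until Y returns to 3400.
Long run: Y = 3400 on the AD curve gives 3400 = 4379 − 2P, so P = 489.50.

Short run: P = 231.58, Y = 3915.83. Long run: P = 489.50.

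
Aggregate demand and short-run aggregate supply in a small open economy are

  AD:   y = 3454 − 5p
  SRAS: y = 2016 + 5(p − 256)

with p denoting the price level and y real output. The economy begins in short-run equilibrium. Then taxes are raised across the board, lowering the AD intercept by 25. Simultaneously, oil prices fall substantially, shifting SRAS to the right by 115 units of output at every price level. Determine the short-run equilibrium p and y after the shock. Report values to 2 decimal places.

p = 257.80, y = 2140.00

After both shocks: AD is y = 3429 − 5p and SRAS is y = 851 + 5p.
Setting them equal: 2578 = 10p, so p = 257.80.
Substituting into AD, y = 2140.00.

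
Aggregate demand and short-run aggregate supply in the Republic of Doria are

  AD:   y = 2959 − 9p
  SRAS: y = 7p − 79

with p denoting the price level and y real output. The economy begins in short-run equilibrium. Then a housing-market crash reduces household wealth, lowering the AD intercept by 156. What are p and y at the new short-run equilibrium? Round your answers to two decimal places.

p = 180.13, y = 1181.88

This is a negative demand shock: AD shifts left.
New AD: y = 2803 − 9p.
Set AD = SRAS: 2803 − 9p = 7p − 79, so 2882 = 16p and p = 180.13.
Substituting into AD, y = 1181.88.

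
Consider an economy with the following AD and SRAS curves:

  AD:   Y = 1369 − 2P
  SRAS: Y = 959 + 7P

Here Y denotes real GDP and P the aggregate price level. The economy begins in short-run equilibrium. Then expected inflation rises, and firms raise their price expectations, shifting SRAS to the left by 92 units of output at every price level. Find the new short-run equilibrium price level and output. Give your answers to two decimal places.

P = 55.78, Y = 1257.44

This is a negative supply shock: SRAS shifts left.
New SRAS: Y = 867 + 7P.
Set AD = SRAS: 1369 − 2P = 867 + 7P, so 502 = 9P and P = 55.78.
Substituting into AD, Y = 1257.44.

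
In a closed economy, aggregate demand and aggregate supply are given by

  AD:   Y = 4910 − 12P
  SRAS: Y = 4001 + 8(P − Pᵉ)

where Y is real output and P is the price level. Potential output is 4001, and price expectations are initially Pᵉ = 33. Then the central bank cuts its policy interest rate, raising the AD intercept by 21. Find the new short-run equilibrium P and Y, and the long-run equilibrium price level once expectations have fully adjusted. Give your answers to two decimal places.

Short run: P = 59.70, Y = 4214.60. Long run: P = 77.50.

AD shifts right: new AD is Y = 4931 − 12P. With Pᵉ = 33, SRAS is Y = 3737 + 8P.
Short run: 4931 − 12P = 3737 + 8P gives 1194 = 20P, so P = 59.70 and Y = 4931 − 12P = 4214.60.
Y = 4214.60 is above potential 4001; expectations adjust and SRAS shifts left until Y = 4001.
Long run: on the new AD curve, 4001 = 4931 − 12P gives P = 77.50.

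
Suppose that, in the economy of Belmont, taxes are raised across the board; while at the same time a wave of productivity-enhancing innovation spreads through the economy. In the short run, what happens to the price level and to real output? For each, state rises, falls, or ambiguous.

The first event is a negative demand shock: AD shifts left, which by itself pushes P down and Y down.
The second is a favourable supply shock: SRAS shifts right, which by itself pushes P down and Y up.
Both shocks push P down, so P falls. The two shocks push Y in opposite directions, so the effect on Y is ambiguous.

Price level: falls; output: ambiguous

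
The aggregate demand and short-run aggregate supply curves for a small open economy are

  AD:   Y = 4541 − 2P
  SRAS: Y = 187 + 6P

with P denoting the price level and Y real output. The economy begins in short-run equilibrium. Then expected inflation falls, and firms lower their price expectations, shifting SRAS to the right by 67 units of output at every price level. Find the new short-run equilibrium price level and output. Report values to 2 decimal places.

P = 535.88, Y = 3469.25

This is a positive supply shock: SRAS shifts right.
New SRAS: Y = 254 + 6P.
Set AD = SRAS: 4541 − 2P = 254 + 6P, so 4287 = 8P and P = 535.88.
Substituting into AD, Y = 3469.25.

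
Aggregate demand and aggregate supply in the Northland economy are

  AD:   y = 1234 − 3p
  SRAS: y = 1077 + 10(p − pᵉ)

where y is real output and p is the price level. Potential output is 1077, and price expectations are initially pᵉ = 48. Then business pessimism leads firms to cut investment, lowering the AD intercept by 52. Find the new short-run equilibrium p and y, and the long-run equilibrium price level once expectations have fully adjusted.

Short run: p = 45, y = 1047. Long run: p = 35.

AD shifts left: new AD is y = 1182 − 3p. With pᵉ = 48, SRAS is y = 597 + 10p.
Short run: 1182 − 3p = 597 + 10p gives 585 = 13p, so p = 45 and y = 1182 − 3·45 = 1047.
y = 1047 is below potential 1077; expectations adjust and SRAS shifts right until y = 1077.
Long run: on the new AD curve, 1077 = 1182 − 3p gives p = 35.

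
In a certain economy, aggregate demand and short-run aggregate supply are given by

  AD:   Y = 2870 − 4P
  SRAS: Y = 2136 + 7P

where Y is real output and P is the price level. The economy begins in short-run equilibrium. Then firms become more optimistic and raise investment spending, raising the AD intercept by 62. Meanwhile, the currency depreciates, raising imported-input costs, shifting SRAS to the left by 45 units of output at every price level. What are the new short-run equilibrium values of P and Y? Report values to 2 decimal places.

After both shocks: AD is Y = 2932 − 4P and SRAS is Y = 2091 + 7P.
Setting them equal: 841 = 11P, so P = 76.45.
Substituting into AD, Y = 2626.18.

P = 76.45, Y = 2626.18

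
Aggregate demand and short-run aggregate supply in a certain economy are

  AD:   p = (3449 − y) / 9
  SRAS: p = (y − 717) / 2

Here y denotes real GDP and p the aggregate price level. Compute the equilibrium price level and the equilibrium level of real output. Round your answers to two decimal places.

p = 248.36, y = 1213.73

Rearrange AD to y = 3449 − 9p.
Rearrange SRAS to y = 717 + 2p.
Set AD = SRAS: 3449 − 9p = 717 + 2p, so 2732 = 11p and p = 248.36.
Substituting into AD, y = 3449 − 9p = 1213.73.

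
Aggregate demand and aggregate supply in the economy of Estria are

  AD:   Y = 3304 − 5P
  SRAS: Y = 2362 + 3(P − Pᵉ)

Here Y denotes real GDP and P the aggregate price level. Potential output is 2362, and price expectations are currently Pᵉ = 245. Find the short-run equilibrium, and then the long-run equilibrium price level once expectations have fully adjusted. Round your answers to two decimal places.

Short run: with Pᵉ = 245, SRAS is Y = 1627 + 3P. Setting AD = SRAS gives 1677 = 8P, so P = 209.63 and Y = 3304 − 5P = 2255.88.
Output 2255.88 is below potential 2362, so over time expected prices fall and SRAS shifts right until Y returns to 2362.
Long run: Y = 2362 on the AD curve gives 2362 = 3304 − 5P, so P = 188.40.

Short run: P = 209.63, Y = 2255.88. Long run: P = 188.40.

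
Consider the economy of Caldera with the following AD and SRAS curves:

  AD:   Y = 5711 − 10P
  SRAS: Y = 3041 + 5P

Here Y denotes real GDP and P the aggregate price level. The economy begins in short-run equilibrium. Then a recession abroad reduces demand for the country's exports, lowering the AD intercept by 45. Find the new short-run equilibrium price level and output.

This is a negative demand shock: AD shifts left.
New AD: Y = 5666 − 10P.
Set AD = SRAS: 5666 − 10P = 3041 + 5P, so 2625 = 15P and P = 175.
Y = 5666 − 10·175 = 3916.

P = 175, Y = 3916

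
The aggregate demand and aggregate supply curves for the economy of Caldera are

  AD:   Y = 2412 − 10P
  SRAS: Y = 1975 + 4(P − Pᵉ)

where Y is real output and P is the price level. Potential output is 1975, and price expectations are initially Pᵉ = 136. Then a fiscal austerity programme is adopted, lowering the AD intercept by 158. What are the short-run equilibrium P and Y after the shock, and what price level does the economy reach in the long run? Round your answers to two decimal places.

AD shifts left: new AD is Y = 2254 − 10P. With Pᵉ = 136, SRAS is Y = 1431 + 4P.
Short run: 2254 − 10P = 1431 + 4P gives 823 = 14P, so P = 58.79 and Y = 2254 − 10P = 1666.14.
Y = 1666.14 is below potential 1975; expectations adjust and SRAS shifts right until Y = 1975.
Long run: on the new AD curve, 1975 = 2254 − 10P gives P = 27.90.

Short run: P = 58.79, Y = 1666.14. Long run: P = 27.90.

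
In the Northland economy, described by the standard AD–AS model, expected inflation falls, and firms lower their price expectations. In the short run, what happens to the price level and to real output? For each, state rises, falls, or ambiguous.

This is a favourable supply shock: SRAS shifts right.
Moving along the downward-sloping AD curve, P falls and Y rises.

Price level: falls; output: rises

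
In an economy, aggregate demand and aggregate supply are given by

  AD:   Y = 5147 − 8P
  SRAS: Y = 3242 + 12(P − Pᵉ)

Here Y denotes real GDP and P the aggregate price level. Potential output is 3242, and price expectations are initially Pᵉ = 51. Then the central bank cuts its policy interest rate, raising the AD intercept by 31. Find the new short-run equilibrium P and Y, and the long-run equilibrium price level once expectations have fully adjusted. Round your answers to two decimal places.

AD shifts right: new AD is Y = 5178 − 8P. With Pᵉ = 51, SRAS is Y = 2630 + 12P.
Short run: 5178 − 8P = 2630 + 12P gives 2548 = 20P, so P = 127.40 and Y = 5178 − 8P = 4158.80.
Y = 4158.80 is above potential 3242; expectations adjust and SRAS shifts left until Y = 3242.
Long run: on the new AD curve, 3242 = 5178 − 8P gives P = 242.00.

Short run: P = 127.40, Y = 4158.80. Long run: P = 242.00.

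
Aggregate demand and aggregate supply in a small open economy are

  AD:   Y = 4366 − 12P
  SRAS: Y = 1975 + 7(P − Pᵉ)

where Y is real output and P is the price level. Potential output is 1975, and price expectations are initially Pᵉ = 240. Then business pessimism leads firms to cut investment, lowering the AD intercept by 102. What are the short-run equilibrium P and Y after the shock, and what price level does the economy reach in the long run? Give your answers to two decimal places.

Short run: P = 208.89, Y = 1757.26. Long run: P = 190.75.

AD shifts left: new AD is Y = 4264 − 12P. With Pᵉ = 240, SRAS is Y = 295 + 7P.
Short run: 4264 − 12P = 295 + 7P gives 3969 = 19P, so P = 208.89 and Y = 4264 − 12P = 1757.26.
Y = 1757.26 is below potential 1975; expectations adjust and SRAS shifts right until Y = 1975.
Long run: on the new AD curve, 1975 = 4264 − 12P gives P = 190.75.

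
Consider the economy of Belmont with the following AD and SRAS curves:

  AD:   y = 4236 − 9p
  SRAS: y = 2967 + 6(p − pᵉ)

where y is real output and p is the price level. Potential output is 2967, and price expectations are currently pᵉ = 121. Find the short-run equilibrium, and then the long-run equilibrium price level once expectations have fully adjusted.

Short run: with pᵉ = 121, SRAS is y = 2241 + 6p. Setting AD = SRAS gives 1995 = 15p, so p = 133 and y = 4236 − 9·133 = 3039.
Output 3039 is above potential 2967, so over time expected prices rise and SRAS shifts left until y returns to 2967.
Long run: y = 2967 on the AD curve gives 2967 = 4236 − 9p, so p = 141.

Short run: p = 133, y = 3039. Long run: p = 141.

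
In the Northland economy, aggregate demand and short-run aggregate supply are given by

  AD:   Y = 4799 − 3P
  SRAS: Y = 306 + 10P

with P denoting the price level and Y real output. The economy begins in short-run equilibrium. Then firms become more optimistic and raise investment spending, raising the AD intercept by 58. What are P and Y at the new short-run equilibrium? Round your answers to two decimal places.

P = 350.08, Y = 3806.77

This is a positive demand shock: AD shifts right.
New AD: Y = 4857 − 3P.
Set AD = SRAS: 4857 − 3P = 306 + 10P, so 4551 = 13P and P = 350.08.
Substituting into AD, Y = 3806.77.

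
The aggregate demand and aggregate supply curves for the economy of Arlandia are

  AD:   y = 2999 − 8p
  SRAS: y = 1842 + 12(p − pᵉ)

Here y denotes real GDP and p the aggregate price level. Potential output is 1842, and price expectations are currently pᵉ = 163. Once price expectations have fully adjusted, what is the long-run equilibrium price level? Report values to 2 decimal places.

Short run: with pᵉ = 163, SRAS is y = 12p − 114. Setting AD = SRAS gives 3113 = 20p, so p = 155.65 and y = 2999 − 8p = 1753.80.
Output 1753.80 is below potential 1842, so over time expected prices fall and SRAS shifts right until y returns to 1842.
Long run: y = 1842 on the AD curve gives 1842 = 2999 − 8p, so p = 144.63.

Long-run p = 144.63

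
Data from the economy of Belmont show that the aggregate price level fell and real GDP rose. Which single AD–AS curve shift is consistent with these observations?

SRAS shifted right

P fell and Y rose. An AD shift moves P and Y in the same direction; an SRAS shift moves them in opposite directions.
Here P and Y moved in opposite directions, so the SRAS curve shifted.
Since Y rose, SRAS shifted right.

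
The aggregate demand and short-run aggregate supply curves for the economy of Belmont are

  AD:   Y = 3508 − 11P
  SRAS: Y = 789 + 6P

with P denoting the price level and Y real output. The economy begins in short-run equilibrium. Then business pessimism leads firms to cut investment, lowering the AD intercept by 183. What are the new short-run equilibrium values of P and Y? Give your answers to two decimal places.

P = 149.18, Y = 1684.06

This is a negative demand shock: AD shifts left.
New AD: Y = 3325 − 11P.
Set AD = SRAS: 3325 − 11P = 789 + 6P, so 2536 = 17P and P = 149.18.
Substituting into AD, Y = 1684.06.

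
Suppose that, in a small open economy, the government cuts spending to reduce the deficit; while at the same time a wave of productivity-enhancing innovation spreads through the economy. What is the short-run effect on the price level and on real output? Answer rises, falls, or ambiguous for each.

Price level: falls; output: ambiguous

The first event is a negative demand shock: AD shifts left, which by itself pushes P down and Y down.
The second is a favourable supply shock: SRAS shifts right, which by itself pushes P down and Y up.
Both shocks push P down, so P falls. The two shocks push Y in opposite directions, so the effect on Y is ambiguous.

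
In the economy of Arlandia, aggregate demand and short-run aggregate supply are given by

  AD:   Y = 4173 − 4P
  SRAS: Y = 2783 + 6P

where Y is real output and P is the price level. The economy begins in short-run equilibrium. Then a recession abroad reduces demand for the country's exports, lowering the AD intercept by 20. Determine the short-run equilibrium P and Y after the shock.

This is a negative demand shock: AD shifts left.
New AD: Y = 4153 − 4P.
Set AD = SRAS: 4153 − 4P = 2783 + 6P, so 1370 = 10P and P = 137.
Y = 4153 − 4·137 = 3605.

P = 137, Y = 3605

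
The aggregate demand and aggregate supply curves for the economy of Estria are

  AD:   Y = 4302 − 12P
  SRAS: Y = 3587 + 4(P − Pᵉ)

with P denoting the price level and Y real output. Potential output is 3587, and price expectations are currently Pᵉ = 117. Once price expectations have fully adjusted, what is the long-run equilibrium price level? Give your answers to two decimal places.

Long-run P = 59.58

Short run: with Pᵉ = 117, SRAS is Y = 3119 + 4P. Setting AD = SRAS gives 1183 = 16P, so P = 73.94 and Y = 4302 − 12P = 3414.75.
Output 3414.75 is below potential 3587, so over time expected prices fall and SRAS shifts right until Y returns to 3587.
Long run: Y = 3587 on the AD curve gives 3587 = 4302 − 12P, so P = 59.58.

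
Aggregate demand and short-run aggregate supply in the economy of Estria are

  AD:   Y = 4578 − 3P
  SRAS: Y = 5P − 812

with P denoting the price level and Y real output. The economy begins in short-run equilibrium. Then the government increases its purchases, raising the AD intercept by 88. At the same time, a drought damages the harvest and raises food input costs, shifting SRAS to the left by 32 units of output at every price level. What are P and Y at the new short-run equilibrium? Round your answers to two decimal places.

After both shocks: AD is Y = 4666 − 3P and SRAS is Y = 5P − 844.
Setting them equal: 5510 = 8P, so P = 688.75.
Substituting into AD, Y = 2599.75.

P = 688.75, Y = 2599.75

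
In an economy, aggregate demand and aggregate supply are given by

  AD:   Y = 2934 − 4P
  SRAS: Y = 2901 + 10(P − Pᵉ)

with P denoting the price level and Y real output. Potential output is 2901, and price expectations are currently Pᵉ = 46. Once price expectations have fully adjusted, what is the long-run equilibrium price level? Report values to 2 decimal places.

Long-run P = 8.25

Short run: with Pᵉ = 46, SRAS is Y = 2441 + 10P. Setting AD = SRAS gives 493 = 14P, so P = 35.21 and Y = 2934 − 4P = 2793.14.
Output 2793.14 is below potential 2901, so over time expected prices fall and SRAS shifts right until Y returns to 2901.
Long run: Y = 2901 on the AD curve gives 2901 = 2934 − 4P, so P = 8.25.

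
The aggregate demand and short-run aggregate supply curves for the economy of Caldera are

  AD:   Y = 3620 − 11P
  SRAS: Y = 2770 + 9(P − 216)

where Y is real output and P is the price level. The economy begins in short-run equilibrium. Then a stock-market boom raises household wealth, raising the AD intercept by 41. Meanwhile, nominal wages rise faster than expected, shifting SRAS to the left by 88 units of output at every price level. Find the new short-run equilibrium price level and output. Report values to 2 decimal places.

After both shocks: AD is Y = 3661 − 11P and SRAS is Y = 738 + 9P.
Setting them equal: 2923 = 20P, so P = 146.15.
Substituting into AD, Y = 2053.35.

P = 146.15, Y = 2053.35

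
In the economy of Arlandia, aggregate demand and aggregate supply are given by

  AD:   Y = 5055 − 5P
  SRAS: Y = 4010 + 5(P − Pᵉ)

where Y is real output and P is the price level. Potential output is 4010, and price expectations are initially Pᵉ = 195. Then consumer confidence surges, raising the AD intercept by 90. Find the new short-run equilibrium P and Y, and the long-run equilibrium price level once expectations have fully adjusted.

Short run: P = 211, Y = 4090. Long run: P = 227.

AD shifts right: new AD is Y = 5145 − 5P. With Pᵉ = 195, SRAS is Y = 3035 + 5P.
Short run: 5145 − 5P = 3035 + 5P gives 2110 = 10P, so P = 211 and Y = 5145 − 5·211 = 4090.
Y = 4090 is above potential 4010; expectations adjust and SRAS shifts left until Y = 4010.
Long run: on the new AD curve, 4010 = 5145 − 5P gives P = 227.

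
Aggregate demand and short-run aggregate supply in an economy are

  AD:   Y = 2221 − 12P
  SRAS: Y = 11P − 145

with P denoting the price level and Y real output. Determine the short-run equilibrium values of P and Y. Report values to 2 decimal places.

P = 102.87, Y = 986.57

Set AD = SRAS: 2221 − 12P = 11P − 145, so 2366 = 23P and P = 102.87.
Substituting into AD, Y = 2221 − 12P = 986.57.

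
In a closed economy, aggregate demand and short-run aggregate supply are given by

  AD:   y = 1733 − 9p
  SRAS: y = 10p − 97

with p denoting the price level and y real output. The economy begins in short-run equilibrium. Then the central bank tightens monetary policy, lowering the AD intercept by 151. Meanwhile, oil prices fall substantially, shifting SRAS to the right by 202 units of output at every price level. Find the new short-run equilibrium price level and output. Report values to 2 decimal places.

After both shocks: AD is y = 1582 − 9p and SRAS is y = 105 + 10p.
Setting them equal: 1477 = 19p, so p = 77.74.
Substituting into AD, y = 882.37.

p = 77.74, y = 882.37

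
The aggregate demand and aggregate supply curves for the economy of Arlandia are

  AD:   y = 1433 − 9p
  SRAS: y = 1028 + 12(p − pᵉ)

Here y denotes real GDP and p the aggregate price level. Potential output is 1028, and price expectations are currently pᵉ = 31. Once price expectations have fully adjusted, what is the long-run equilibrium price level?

Long-run p = 45

Short run: with pᵉ = 31, SRAS is y = 656 + 12p. Setting AD = SRAS gives 777 = 21p, so p = 37 and y = 1433 − 9·37 = 1100.
Output 1100 is above potential 1028, so over time expected prices rise and SRAS shifts left until y returns to 1028.
Long run: y = 1028 on the AD curve gives 1028 = 1433 − 9p, so p = 45.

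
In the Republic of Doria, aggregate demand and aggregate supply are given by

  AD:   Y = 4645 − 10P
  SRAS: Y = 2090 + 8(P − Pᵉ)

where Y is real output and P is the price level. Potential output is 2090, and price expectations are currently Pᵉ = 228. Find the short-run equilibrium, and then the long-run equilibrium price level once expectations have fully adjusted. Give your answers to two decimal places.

Short run: P = 243.28, Y = 2212.22. Long run: P = 255.50.

Short run: with Pᵉ = 228, SRAS is Y = 266 + 8P. Setting AD = SRAS gives 4379 = 18P, so P = 243.28 and Y = 4645 − 10P = 2212.22.
Output 2212.22 is above potential 2090, so over time expected prices rise and SRAS shifts left until Y returns to 2090.
Long run: Y = 2090 on the AD curve gives 2090 = 4645 − 10P, so P = 255.50.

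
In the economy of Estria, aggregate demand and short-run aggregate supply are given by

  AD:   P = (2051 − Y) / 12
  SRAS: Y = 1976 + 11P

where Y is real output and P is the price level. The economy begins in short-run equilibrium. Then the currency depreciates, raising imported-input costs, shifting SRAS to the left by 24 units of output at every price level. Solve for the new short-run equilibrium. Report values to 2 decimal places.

P = 4.30, Y = 1999.35

This is a negative supply shock: SRAS shifts left.
New SRAS: Y = 1952 + 11P.
Set AD = SRAS: 2051 − 12P = 1952 + 11P, so 99 = 23P and P = 4.30.
Substituting into AD, Y = 1999.35.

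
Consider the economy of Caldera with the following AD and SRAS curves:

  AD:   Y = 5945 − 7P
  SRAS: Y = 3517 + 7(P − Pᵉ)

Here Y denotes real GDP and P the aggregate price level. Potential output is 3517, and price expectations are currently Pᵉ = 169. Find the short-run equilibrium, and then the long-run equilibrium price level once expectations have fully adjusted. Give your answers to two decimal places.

Short run: with Pᵉ = 169, SRAS is Y = 2334 + 7P. Setting AD = SRAS gives 3611 = 14P, so P = 257.93 and Y = 5945 − 7P = 4139.50.
Output 4139.50 is above potential 3517, so over time expected prices rise and SRAS shifts left until Y returns to 3517.
Long run: Y = 3517 on the AD curve gives 3517 = 5945 − 7P, so P = 346.86.

Short run: P = 257.93, Y = 4139.50. Long run: P = 346.86.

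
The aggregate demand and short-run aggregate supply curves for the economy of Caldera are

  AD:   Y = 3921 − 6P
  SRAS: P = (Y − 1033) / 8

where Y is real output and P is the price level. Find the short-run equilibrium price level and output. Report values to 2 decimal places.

P = 206.29, Y = 2683.29

Rearrange SRAS to Y = 1033 + 8P.
Set AD = SRAS: 3921 − 6P = 1033 + 8P, so 2888 = 14P and P = 206.29.
Substituting into AD, Y = 3921 − 6P = 2683.29.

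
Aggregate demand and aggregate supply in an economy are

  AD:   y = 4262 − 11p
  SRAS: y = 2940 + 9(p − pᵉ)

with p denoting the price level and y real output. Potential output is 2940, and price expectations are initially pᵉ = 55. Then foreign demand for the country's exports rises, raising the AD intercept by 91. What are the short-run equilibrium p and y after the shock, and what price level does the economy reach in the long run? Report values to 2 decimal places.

AD shifts right: new AD is y = 4353 − 11p. With pᵉ = 55, SRAS is y = 2445 + 9p.
Short run: 4353 − 11p = 2445 + 9p gives 1908 = 20p, so p = 95.40 and y = 4353 − 11p = 3303.60.
y = 3303.60 is above potential 2940; expectations adjust and SRAS shifts left until y = 2940.
Long run: on the new AD curve, 2940 = 4353 − 11p gives p = 128.45.

Short run: p = 95.40, y = 3303.60. Long run: p = 128.45.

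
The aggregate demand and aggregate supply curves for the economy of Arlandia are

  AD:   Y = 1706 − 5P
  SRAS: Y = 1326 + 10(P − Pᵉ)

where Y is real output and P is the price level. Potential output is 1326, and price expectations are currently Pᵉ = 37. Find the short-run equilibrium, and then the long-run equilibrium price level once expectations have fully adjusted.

Short run: with Pᵉ = 37, SRAS is Y = 956 + 10P. Setting AD = SRAS gives 750 = 15P, so P = 50 and Y = 1706 − 5·50 = 1456.
Output 1456 is above potential 1326, so over time expected prices rise and SRAS shifts left until Y returns to 1326.
Long run: Y = 1326 on the AD curve gives 1326 = 1706 − 5P, so P = 76.

Short run: P = 50, Y = 1456. Long run: P = 76.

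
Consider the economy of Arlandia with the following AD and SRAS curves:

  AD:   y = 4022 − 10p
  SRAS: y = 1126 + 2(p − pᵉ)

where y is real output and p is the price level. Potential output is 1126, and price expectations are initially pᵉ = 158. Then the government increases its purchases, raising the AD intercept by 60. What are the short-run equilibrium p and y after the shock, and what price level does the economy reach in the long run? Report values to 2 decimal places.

Short run: p = 272.67, y = 1355.33. Long run: p = 295.60.

AD shifts right: new AD is y = 4082 − 10p. With pᵉ = 158, SRAS is y = 810 + 2p.
Short run: 4082 − 10p = 810 + 2p gives 3272 = 12p, so p = 272.67 and y = 4082 − 10p = 1355.33.
y = 1355.33 is above potential 1126; expectations adjust and SRAS shifts left until y = 1126.
Long run: on the new AD curve, 1126 = 4082 − 10p gives p = 295.60.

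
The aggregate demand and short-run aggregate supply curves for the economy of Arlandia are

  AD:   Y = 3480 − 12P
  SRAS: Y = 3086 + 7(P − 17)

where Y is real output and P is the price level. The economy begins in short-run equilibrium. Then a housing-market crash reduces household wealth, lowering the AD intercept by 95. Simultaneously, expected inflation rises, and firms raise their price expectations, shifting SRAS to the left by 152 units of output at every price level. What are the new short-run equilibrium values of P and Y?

P = 30, Y = 3025

After both shocks: AD is Y = 3385 − 12P and SRAS is Y = 2815 + 7P.
Setting them equal: 570 = 19P, so P = 30.
Y = 3385 − 12·30 = 3025.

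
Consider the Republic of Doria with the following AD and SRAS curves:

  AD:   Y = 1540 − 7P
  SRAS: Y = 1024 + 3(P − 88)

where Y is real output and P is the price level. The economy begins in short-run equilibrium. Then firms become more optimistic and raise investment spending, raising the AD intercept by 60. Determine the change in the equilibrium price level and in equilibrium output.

This is a positive demand shock: AD shifts right.
New AD: Y = 1600 − 7P.
SRAS can be written Y = 760 + 3P.
Set AD = SRAS: 1600 − 7P = 760 + 3P, so 840 = 10P and P = 84.
Y = 1600 − 7·84 = 1012.
Initially P = 78, Y = 994, so ΔP = +6 and ΔY = +18.

ΔP = +6, ΔY = +18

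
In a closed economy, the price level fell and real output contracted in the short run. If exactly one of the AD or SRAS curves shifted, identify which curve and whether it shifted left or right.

AD shifted left

P fell and Y fell. An AD shift moves P and Y in the same direction; an SRAS shift moves them in opposite directions.
Here P and Y moved in the same direction, so the AD curve shifted.
Since Y fell, AD shifted left.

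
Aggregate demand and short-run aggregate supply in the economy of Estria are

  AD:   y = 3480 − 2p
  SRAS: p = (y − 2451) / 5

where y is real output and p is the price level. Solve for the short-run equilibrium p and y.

Rearrange SRAS to y = 2451 + 5p.
Set AD = SRAS: 3480 − 2p = 2451 + 5p, so 1029 = 7p and p = 147.
Then y = 3480 − 2·147 = 3186.

p = 147, y = 3186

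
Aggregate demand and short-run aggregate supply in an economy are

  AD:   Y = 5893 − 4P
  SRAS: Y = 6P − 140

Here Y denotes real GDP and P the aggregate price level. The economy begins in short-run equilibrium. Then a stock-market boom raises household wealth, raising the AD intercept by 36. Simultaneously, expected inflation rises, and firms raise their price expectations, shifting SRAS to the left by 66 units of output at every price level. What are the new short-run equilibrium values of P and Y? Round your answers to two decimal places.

After both shocks: AD is Y = 5929 − 4P and SRAS is Y = 6P − 206.
Setting them equal: 6135 = 10P, so P = 613.50.
Substituting into AD, Y = 3475.00.

P = 613.50, Y = 3475.00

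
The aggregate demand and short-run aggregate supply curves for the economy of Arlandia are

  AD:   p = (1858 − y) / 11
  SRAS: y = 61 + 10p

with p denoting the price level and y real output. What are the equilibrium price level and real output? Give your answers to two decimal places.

Rearrange AD to y = 1858 − 11p.
Set AD = SRAS: 1858 − 11p = 61 + 10p, so 1797 = 21p and p = 85.57.
Substituting into AD, y = 1858 − 11p = 916.71.

p = 85.57, y = 916.71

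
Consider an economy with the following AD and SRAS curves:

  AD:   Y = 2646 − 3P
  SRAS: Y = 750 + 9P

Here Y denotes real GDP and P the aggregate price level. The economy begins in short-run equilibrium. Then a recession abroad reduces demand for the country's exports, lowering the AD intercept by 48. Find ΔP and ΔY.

ΔP = -4, ΔY = -36

This is a negative demand shock: AD shifts left.
New AD: Y = 2598 − 3P.
Set AD = SRAS: 2598 − 3P = 750 + 9P, so 1848 = 12P and P = 154.
Y = 2598 − 3·154 = 2136.
Initially P = 158, Y = 2172, so ΔP = -4 and ΔY = -36.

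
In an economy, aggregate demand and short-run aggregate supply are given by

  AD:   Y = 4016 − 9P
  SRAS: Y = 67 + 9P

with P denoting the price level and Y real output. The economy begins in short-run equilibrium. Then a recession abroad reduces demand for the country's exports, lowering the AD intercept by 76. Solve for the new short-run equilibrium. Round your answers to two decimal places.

This is a negative demand shock: AD shifts left.
New AD: Y = 3940 − 9P.
Set AD = SRAS: 3940 − 9P = 67 + 9P, so 3873 = 18P and P = 215.17.
Substituting into AD, Y = 2003.50.

P = 215.17, Y = 2003.50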